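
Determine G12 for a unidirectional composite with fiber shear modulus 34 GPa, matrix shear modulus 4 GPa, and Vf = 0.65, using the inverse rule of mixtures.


1/G12 = Vf/Gf + (1-Vf)/Gm = 0.65/34 + 0.35/4
G12 = 9.38 GPa

9.38 GPa


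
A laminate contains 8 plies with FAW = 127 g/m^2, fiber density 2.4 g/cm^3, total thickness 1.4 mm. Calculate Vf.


Vf = n * FAW / (rho_f * h * 1000) = 8 * 127 / (2.4 * 1.4 * 1000) = 0.3024

0.3024


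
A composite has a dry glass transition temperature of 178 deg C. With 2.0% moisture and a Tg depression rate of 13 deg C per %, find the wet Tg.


Tg_wet = Tg_dry - k*moisture = 178 - 13*2.0 = 152.0 deg C

152.0 deg C


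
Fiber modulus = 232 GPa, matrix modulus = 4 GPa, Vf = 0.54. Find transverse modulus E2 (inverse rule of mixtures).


1/E2 = Vf/Ef + (1-Vf)/Em = 0.54/232 + 0.46/4
E2 = 8.52 GPa

8.52 GPa


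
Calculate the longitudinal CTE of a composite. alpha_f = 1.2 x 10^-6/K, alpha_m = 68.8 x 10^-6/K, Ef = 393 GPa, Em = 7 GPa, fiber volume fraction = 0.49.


E1 = Ef*Vf + Em*(1-Vf) = 196.14
alpha_1 = (alpha_f*Ef*Vf + alpha_m*Em*(1-Vf))/E1 = 2.43 x 10^-6/K

2.43 x 10^-6/K


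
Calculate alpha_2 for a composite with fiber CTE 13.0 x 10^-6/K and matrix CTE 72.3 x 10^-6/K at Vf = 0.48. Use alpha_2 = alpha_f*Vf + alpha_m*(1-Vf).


alpha_2 = alpha_f*Vf + alpha_m*(1-Vf) = 13.0*0.48 + 72.3*0.52 = 43.8 x 10^-6/K

43.8 x 10^-6/K


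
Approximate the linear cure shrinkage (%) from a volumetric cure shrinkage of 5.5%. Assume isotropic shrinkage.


Linear shrinkage ≈ vol_shrink/3 = 5.5/3 = 1.833%

1.833%


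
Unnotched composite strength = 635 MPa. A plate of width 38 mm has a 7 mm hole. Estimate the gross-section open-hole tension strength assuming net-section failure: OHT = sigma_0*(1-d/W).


OHT = sigma_0*(1-d/W) = 635*(1-7/38) = 518.0 MPa

518.0 MPa


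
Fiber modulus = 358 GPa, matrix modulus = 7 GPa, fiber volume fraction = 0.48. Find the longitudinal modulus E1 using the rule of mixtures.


E1 = Ef*Vf + Em*(1-Vf) = 358*0.48 + 7*0.52 = 175.48 GPa

175.48 GPa


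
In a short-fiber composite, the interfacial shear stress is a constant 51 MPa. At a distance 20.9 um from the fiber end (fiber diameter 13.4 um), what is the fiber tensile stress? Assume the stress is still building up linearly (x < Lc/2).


Force balance: sigma_f * (pi*d^2/4) = tau * (pi*d) * x  ->  sigma_f = 4 * tau * x / d
sigma_f = 4 * 51 * 20.9 / 13.4 = 318.2 MPa

318.2 MPa


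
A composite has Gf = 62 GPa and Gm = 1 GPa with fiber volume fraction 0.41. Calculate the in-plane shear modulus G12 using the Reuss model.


1/G12 = Vf/Gf + (1-Vf)/Gm = 0.41/62 + 0.59/1
G12 = 1.68 GPa

1.68 GPa


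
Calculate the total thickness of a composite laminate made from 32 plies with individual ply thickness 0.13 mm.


h = n * t_ply = 32 * 0.13 = 4.16 mm

4.16 mm


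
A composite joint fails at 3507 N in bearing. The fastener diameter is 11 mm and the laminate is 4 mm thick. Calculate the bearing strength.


sigma_br = F/(d*h) = 3507/(11*4) = 79.7 MPa

79.7 MPa


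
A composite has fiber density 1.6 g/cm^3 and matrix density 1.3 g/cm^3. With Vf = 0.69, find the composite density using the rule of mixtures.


rho_c = rho_f*Vf + rho_m*(1-Vf) = 1.6*0.69 + 1.3*0.31 = 1.507 g/cm^3

1.507 g/cm^3


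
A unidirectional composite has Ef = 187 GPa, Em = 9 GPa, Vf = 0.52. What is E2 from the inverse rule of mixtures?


1/E2 = Vf/Ef + (1-Vf)/Em = 0.52/187 + 0.48/9
E2 = 17.82 GPa

17.82 GPa


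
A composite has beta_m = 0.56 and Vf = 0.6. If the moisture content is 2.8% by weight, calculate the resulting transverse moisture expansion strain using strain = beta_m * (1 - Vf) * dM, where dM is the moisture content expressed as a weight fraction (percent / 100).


dM = 2.8/100 = 0.028
strain = beta_m * (1-Vf) * dM = 0.56 * 0.4 * 0.028 = 0.006272

0.006272


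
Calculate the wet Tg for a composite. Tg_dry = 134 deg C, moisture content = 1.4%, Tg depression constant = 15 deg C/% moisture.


Tg_wet = Tg_dry - k*moisture = 134 - 15*1.4 = 113.0 deg C

113.0 deg C


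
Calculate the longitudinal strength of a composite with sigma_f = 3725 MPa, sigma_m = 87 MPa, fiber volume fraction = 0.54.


sigma_1 = sigma_f*Vf + sigma_m*(1-Vf) = 3725*0.54 + 87*0.46 = 2051.5 MPa

2051.5 MPa


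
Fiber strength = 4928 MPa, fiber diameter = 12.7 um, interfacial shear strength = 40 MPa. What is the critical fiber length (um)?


Lc = sigma_f * d / (2 * tau_i) = 4928 * 12.7 / (2 * 40) = 782.3 um

782.3 um


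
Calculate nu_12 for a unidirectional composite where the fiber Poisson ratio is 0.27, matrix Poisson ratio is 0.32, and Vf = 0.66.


nu_12 = nu_f*Vf + nu_m*(1-Vf) = 0.27*0.66 + 0.32*0.34 = 0.287

0.287


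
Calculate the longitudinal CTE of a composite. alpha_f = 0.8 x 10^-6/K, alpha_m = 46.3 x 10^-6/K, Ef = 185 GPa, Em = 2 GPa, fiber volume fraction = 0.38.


E1 = Ef*Vf + Em*(1-Vf) = 71.54
alpha_1 = (alpha_f*Ef*Vf + alpha_m*Em*(1-Vf))/E1 = 1.59 x 10^-6/K

1.59 x 10^-6/K


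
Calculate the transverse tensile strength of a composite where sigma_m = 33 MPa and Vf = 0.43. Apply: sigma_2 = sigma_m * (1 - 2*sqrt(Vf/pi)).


factor = 1 - 2*sqrt(0.43/pi) = 0.2601
sigma_2 = 33 * 0.2601 = 8.58 MPa

8.58 MPa


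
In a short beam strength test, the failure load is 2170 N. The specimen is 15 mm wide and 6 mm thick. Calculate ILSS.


ILSS = 3F/(4bh) = 3*2170/(4*15*6) = 18.08 MPa

18.08 MPa


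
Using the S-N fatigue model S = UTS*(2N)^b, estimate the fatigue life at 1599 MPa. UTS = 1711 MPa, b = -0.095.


N = 0.5 * (S/UTS)^(1/b) = 0.5 * (1599/1711)^(1/-0.095) = 1.0197 cycles

1.0197 cycles


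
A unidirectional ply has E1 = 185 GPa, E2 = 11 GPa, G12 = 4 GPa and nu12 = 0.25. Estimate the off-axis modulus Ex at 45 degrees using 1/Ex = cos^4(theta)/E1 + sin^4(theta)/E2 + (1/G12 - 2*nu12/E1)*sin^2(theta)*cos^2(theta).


cos^4(45) = 0.25, sin^4(45) = 0.25, sin^2(45)*cos^2(45) = 0.25
1/G12 - 2*nu12/E1 = 1/4 - 2*0.25/185 = 0.247297 GPa^-1
1/Ex = 0.25/185 + 0.25/11 + 0.247297*0.25 = 0.0859029 GPa^-1
Ex = 11.64 GPa

11.64 GPa


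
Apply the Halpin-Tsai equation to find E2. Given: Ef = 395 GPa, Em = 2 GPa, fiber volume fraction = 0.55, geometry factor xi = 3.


eta = (Ef/Em - 1)/(Ef/Em + xi) = (197.5 - 1)/(197.5 + 3) = 0.98
E2 = Em*(1+xi*eta*Vf)/(1-eta*Vf) = 11.35 GPa

11.35 GPa


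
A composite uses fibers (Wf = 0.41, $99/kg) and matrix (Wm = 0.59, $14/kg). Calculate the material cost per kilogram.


Cost = cost_f*Wf + cost_m*Wm = 99*0.41 + 14*0.59 = $48.85/kg

$48.85/kg


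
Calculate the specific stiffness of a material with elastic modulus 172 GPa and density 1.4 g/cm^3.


Specific stiffness = E/rho = 172/1.4 = 122.9 GPa/(g/cm^3)

122.9 GPa/(g/cm^3)


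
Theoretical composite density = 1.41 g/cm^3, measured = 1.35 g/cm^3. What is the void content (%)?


Void% = (rho_theo - rho_actual)/rho_theo * 100 = (1.41 - 1.35)/1.41 * 100 = 4.26%

4.26%


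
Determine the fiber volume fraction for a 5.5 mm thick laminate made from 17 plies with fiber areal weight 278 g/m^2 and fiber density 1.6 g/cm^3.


Vf = n * FAW / (rho_f * h * 1000) = 17 * 278 / (1.6 * 5.5 * 1000) = 0.537

0.537


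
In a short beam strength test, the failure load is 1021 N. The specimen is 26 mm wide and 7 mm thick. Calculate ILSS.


ILSS = 3F/(4bh) = 3*1021/(4*26*7) = 4.21 MPa

4.21 MPa


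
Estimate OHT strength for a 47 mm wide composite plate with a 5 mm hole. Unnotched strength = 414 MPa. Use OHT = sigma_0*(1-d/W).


OHT = sigma_0*(1-d/W) = 414*(1-5/47) = 370.0 MPa

370.0 MPa


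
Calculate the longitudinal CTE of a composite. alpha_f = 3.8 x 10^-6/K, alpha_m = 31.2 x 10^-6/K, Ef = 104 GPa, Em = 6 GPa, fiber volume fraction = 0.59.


E1 = Ef*Vf + Em*(1-Vf) = 63.82
alpha_1 = (alpha_f*Ef*Vf + alpha_m*Em*(1-Vf))/E1 = 4.86 x 10^-6/K

4.86 x 10^-6/K


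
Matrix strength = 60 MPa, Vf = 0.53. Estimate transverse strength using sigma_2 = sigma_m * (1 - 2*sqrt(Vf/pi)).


factor = 1 - 2*sqrt(0.53/pi) = 0.1785
sigma_2 = 60 * 0.1785 = 10.71 MPa

10.71 MPa


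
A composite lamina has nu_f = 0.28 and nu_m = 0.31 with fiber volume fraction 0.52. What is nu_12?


nu_12 = nu_f*Vf + nu_m*(1-Vf) = 0.28*0.52 + 0.31*0.48 = 0.2944

0.2944


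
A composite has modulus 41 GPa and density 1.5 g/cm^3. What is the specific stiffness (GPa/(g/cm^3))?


Specific stiffness = E/rho = 41/1.5 = 27.3 GPa/(g/cm^3)

27.3 GPa/(g/cm^3)


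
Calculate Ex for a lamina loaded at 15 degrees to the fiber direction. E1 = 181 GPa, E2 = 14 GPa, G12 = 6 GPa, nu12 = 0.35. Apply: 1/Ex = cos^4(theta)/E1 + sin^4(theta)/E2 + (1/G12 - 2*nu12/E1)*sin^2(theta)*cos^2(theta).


cos^4(15) = 0.870513, sin^4(15) = 0.004487, sin^2(15)*cos^2(15) = 0.0625
1/G12 - 2*nu12/E1 = 1/6 - 2*0.35/181 = 0.162799 GPa^-1
1/Ex = 0.870513/181 + 0.004487/14 + 0.162799*0.0625 = 0.0153049 GPa^-1
Ex = 65.34 GPa

65.34 GPa


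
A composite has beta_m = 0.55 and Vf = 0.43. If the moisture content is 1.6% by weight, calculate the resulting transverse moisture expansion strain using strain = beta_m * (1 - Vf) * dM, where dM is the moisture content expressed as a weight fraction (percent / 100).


dM = 1.6/100 = 0.016
strain = beta_m * (1-Vf) * dM = 0.55 * 0.57 * 0.016 = 0.005016

0.005016


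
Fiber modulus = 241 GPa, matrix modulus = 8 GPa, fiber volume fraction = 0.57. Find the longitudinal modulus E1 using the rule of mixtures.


E1 = Ef*Vf + Em*(1-Vf) = 241*0.57 + 8*0.43 = 140.81 GPa

140.81 GPa


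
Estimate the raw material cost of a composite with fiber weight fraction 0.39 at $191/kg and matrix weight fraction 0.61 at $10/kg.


Cost = cost_f*Wf + cost_m*Wm = 191*0.39 + 10*0.61 = $80.59/kg

$80.59/kg


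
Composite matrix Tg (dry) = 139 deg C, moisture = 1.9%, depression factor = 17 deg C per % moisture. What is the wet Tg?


Tg_wet = Tg_dry - k*moisture = 139 - 17*1.9 = 106.7 deg C

106.7 deg C


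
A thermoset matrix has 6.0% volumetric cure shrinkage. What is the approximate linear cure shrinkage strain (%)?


Linear shrinkage ≈ vol_shrink/3 = 6.0/3 = 2.0%

2.0%


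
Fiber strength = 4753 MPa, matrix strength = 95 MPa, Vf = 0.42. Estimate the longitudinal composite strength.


sigma_1 = sigma_f*Vf + sigma_m*(1-Vf) = 4753*0.42 + 95*0.58 = 2051.4 MPa

2051.4 MPa


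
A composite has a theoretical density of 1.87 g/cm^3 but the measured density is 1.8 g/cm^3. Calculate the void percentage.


Void% = (rho_theo - rho_actual)/rho_theo * 100 = (1.87 - 1.8)/1.87 * 100 = 3.74%

3.74%


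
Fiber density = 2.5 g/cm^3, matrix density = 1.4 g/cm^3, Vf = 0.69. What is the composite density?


rho_c = rho_f*Vf + rho_m*(1-Vf) = 2.5*0.69 + 1.4*0.31 = 2.159 g/cm^3

2.159 g/cm^3


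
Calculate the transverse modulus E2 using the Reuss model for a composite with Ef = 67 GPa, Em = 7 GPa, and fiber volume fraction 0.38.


1/E2 = Vf/Ef + (1-Vf)/Em = 0.38/67 + 0.62/7
E2 = 10.61 GPa

10.61 GPa


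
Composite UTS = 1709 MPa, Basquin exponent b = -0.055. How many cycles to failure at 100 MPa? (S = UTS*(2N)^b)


N = 0.5 * (S/UTS)^(1/b) = 0.5 * (100/1709)^(1/-0.055) = 1.2956e+22 cycles

1.2956e+22 cycles


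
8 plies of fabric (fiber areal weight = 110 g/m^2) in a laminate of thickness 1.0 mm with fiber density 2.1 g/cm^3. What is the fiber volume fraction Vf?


Vf = n * FAW / (rho_f * h * 1000) = 8 * 110 / (2.1 * 1.0 * 1000) = 0.419

0.419


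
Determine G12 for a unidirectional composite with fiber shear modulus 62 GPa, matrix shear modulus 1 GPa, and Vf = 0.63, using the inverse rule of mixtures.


1/G12 = Vf/Gf + (1-Vf)/Gm = 0.63/62 + 0.37/1
G12 = 2.63 GPa

2.63 GPa


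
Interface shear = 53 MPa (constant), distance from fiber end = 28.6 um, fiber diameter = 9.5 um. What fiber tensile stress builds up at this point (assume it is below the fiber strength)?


Force balance: sigma_f * (pi*d^2/4) = tau * (pi*d) * x  ->  sigma_f = 4 * tau * x / d
sigma_f = 4 * 53 * 28.6 / 9.5 = 638.2 MPa

638.2 MPa


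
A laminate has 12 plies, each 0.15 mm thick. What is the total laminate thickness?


h = n * t_ply = 12 * 0.15 = 1.8 mm

1.8 mm


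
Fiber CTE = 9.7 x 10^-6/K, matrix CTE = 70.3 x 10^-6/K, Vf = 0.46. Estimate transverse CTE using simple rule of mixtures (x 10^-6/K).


alpha_2 = alpha_f*Vf + alpha_m*(1-Vf) = 9.7*0.46 + 70.3*0.54 = 42.4 x 10^-6/K

42.4 x 10^-6/K


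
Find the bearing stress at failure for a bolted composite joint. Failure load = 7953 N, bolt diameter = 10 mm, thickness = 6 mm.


sigma_br = F/(d*h) = 7953/(10*6) = 132.6 MPa

132.6 MPa


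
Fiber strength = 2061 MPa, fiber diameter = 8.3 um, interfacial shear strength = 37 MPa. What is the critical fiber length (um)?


Lc = sigma_f * d / (2 * tau_i) = 2061 * 8.3 / (2 * 37) = 231.2 um

231.2 um


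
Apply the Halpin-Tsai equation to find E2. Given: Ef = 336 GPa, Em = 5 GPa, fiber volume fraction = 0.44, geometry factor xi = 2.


eta = (Ef/Em - 1)/(Ef/Em + xi) = (67.2 - 1)/(67.2 + 2) = 0.9566
E2 = Em*(1+xi*eta*Vf)/(1-eta*Vf) = 15.9 GPa

15.9 GPa


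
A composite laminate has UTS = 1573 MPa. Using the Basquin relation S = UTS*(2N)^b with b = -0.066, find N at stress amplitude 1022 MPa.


N = 0.5 * (S/UTS)^(1/b) = 0.5 * (1022/1573)^(1/-0.066) = 343.9639 cycles

343.9639 cycles


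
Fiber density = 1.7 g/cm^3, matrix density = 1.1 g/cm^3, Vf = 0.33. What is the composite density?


rho_c = rho_f*Vf + rho_m*(1-Vf) = 1.7*0.33 + 1.1*0.67 = 1.298 g/cm^3

1.298 g/cm^3


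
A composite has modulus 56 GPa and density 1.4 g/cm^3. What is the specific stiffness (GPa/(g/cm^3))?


Specific stiffness = E/rho = 56/1.4 = 40.0 GPa/(g/cm^3)

40.0 GPa/(g/cm^3)


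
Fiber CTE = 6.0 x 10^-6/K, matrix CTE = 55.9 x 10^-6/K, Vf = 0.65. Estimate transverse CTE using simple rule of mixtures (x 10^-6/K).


alpha_2 = alpha_f*Vf + alpha_m*(1-Vf) = 6.0*0.65 + 55.9*0.35 = 23.5 x 10^-6/K

23.5 x 10^-6/K


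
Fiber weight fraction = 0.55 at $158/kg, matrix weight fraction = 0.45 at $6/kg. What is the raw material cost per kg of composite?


Cost = cost_f*Wf + cost_m*Wm = 158*0.55 + 6*0.45 = $89.6/kg

$89.6/kg


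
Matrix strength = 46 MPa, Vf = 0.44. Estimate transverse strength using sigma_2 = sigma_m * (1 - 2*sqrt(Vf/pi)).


factor = 1 - 2*sqrt(0.44/pi) = 0.2515
sigma_2 = 46 * 0.2515 = 11.57 MPa

11.57 MPa


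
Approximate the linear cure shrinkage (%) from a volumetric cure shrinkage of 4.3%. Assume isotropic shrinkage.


Linear shrinkage ≈ vol_shrink/3 = 4.3/3 = 1.433%

1.433%


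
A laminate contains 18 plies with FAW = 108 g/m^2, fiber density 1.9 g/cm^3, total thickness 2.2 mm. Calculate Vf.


Vf = n * FAW / (rho_f * h * 1000) = 18 * 108 / (1.9 * 2.2 * 1000) = 0.4651

0.4651


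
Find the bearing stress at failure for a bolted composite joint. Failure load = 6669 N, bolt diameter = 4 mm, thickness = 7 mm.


sigma_br = F/(d*h) = 6669/(4*7) = 238.2 MPa

238.2 MPa


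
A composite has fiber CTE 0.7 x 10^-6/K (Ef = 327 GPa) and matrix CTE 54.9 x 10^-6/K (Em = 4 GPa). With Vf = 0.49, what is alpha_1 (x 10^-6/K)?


E1 = Ef*Vf + Em*(1-Vf) = 162.27
alpha_1 = (alpha_f*Ef*Vf + alpha_m*Em*(1-Vf))/E1 = 1.38 x 10^-6/K

1.38 x 10^-6/K


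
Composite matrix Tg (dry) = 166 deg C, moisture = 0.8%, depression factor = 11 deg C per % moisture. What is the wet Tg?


Tg_wet = Tg_dry - k*moisture = 166 - 11*0.8 = 157.2 deg C

157.2 deg C


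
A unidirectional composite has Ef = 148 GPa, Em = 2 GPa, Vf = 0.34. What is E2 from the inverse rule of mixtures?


1/E2 = Vf/Ef + (1-Vf)/Em = 0.34/148 + 0.66/2
E2 = 3.01 GPa

3.01 GPa


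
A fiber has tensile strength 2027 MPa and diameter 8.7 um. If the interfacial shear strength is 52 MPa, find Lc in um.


Lc = sigma_f * d / (2 * tau_i) = 2027 * 8.7 / (2 * 52) = 169.6 um

169.6 um


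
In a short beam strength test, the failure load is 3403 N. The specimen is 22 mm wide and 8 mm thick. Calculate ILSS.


ILSS = 3F/(4bh) = 3*3403/(4*22*8) = 14.5 MPa

14.5 MPa


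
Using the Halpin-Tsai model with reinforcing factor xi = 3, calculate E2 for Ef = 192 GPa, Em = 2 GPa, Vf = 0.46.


eta = (Ef/Em - 1)/(Ef/Em + xi) = (96.0 - 1)/(96.0 + 3) = 0.9596
E2 = Em*(1+xi*eta*Vf)/(1-eta*Vf) = 8.32 GPa

8.32 GPa


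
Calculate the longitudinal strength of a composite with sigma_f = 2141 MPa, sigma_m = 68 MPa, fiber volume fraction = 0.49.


sigma_1 = sigma_f*Vf + sigma_m*(1-Vf) = 2141*0.49 + 68*0.51 = 1083.8 MPa

1083.8 MPa


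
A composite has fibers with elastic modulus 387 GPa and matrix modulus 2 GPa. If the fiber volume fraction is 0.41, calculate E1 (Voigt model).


E1 = Ef*Vf + Em*(1-Vf) = 387*0.41 + 2*0.59 = 159.85 GPa

159.85 GPa


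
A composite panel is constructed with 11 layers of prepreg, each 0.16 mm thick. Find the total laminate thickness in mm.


h = n * t_ply = 11 * 0.16 = 1.76 mm

1.76 mm


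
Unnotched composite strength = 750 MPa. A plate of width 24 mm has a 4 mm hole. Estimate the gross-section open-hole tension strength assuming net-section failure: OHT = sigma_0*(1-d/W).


OHT = sigma_0*(1-d/W) = 750*(1-4/24) = 625.0 MPa

625.0 MPa


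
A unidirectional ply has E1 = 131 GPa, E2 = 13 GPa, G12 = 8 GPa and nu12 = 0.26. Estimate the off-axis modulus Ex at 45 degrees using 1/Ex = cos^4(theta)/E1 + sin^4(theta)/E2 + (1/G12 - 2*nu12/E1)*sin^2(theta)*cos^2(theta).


cos^4(45) = 0.25, sin^4(45) = 0.25, sin^2(45)*cos^2(45) = 0.25
1/G12 - 2*nu12/E1 = 1/8 - 2*0.26/131 = 0.121031 GPa^-1
1/Ex = 0.25/131 + 0.25/13 + 0.121031*0.25 = 0.0513968 GPa^-1
Ex = 19.46 GPa

19.46 GPa


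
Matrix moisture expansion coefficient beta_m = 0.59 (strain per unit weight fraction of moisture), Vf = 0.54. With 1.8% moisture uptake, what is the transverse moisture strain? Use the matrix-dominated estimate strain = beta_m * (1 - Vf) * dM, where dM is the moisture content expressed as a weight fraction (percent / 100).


dM = 1.8/100 = 0.018
strain = beta_m * (1-Vf) * dM = 0.59 * 0.46 * 0.018 = 0.0048852

0.0048852


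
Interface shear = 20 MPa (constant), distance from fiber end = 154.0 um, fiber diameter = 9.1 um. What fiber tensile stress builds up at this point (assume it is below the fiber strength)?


Force balance: sigma_f * (pi*d^2/4) = tau * (pi*d) * x  ->  sigma_f = 4 * tau * x / d
sigma_f = 4 * 20 * 154.0 / 9.1 = 1353.8 MPa

1353.8 MPa


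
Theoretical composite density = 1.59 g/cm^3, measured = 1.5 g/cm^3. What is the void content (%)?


Void% = (rho_theo - rho_actual)/rho_theo * 100 = (1.59 - 1.5)/1.59 * 100 = 5.66%

5.66%


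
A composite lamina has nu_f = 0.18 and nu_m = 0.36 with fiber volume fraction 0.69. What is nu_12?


nu_12 = nu_f*Vf + nu_m*(1-Vf) = 0.18*0.69 + 0.36*0.31 = 0.2358

0.2358


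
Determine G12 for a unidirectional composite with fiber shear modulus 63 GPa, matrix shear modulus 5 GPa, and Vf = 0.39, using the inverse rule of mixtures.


1/G12 = Vf/Gf + (1-Vf)/Gm = 0.39/63 + 0.61/5
G12 = 7.8 GPa

7.8 GPa


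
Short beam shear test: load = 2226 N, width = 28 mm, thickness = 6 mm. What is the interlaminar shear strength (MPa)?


ILSS = 3F/(4bh) = 3*2226/(4*28*6) = 9.94 MPa

9.94 MPa


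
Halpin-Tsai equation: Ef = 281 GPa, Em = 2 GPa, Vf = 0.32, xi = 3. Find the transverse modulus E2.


eta = (Ef/Em - 1)/(Ef/Em + xi) = (140.5 - 1)/(140.5 + 3) = 0.9721
E2 = Em*(1+xi*eta*Vf)/(1-eta*Vf) = 5.61 GPa

5.61 GPa


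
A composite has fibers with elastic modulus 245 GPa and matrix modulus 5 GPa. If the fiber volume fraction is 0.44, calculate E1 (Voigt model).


E1 = Ef*Vf + Em*(1-Vf) = 245*0.44 + 5*0.56 = 110.6 GPa

110.6 GPa


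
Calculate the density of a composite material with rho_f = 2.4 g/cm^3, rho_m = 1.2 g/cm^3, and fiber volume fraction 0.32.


rho_c = rho_f*Vf + rho_m*(1-Vf) = 2.4*0.32 + 1.2*0.68 = 1.584 g/cm^3

1.584 g/cm^3


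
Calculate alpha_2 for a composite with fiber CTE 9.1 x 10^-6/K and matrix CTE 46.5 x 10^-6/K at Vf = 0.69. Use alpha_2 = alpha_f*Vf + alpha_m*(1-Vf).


alpha_2 = alpha_f*Vf + alpha_m*(1-Vf) = 9.1*0.69 + 46.5*0.31 = 20.7 x 10^-6/K

20.7 x 10^-6/K


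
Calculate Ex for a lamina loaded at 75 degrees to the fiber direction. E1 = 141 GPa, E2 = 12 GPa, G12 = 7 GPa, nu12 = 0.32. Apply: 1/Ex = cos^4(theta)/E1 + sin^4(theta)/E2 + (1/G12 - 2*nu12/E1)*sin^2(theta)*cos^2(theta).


cos^4(75) = 0.004487, sin^4(75) = 0.870513, sin^2(75)*cos^2(75) = 0.0625
1/G12 - 2*nu12/E1 = 1/7 - 2*0.32/141 = 0.138318 GPa^-1
1/Ex = 0.004487/141 + 0.870513/12 + 0.138318*0.0625 = 0.0812194 GPa^-1
Ex = 12.31 GPa

12.31 GPa


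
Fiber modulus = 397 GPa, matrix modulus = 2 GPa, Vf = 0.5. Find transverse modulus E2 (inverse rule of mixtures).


1/E2 = Vf/Ef + (1-Vf)/Em = 0.5/397 + 0.5/2
E2 = 3.98 GPa

3.98 GPa


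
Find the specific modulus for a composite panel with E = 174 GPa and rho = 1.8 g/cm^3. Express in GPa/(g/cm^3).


Specific stiffness = E/rho = 174/1.8 = 96.7 GPa/(g/cm^3)

96.7 GPa/(g/cm^3)


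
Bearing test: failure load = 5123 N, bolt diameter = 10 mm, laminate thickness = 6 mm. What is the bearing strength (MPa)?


sigma_br = F/(d*h) = 5123/(10*6) = 85.4 MPa

85.4 MPa


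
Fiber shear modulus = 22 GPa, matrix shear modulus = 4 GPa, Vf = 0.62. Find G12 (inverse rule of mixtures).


1/G12 = Vf/Gf + (1-Vf)/Gm = 0.62/22 + 0.38/4
G12 = 8.12 GPa

8.12 GPa


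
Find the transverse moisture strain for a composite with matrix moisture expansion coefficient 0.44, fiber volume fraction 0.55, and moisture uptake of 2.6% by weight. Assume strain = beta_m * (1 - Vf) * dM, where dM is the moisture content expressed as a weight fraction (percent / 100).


dM = 2.6/100 = 0.026
strain = beta_m * (1-Vf) * dM = 0.44 * 0.45 * 0.026 = 0.005148

0.005148


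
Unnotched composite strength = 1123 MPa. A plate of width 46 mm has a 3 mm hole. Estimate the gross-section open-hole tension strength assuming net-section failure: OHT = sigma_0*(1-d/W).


OHT = sigma_0*(1-d/W) = 1123*(1-3/46) = 1049.8 MPa

1049.8 MPa


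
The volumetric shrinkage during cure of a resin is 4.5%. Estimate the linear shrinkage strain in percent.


Linear shrinkage ≈ vol_shrink/3 = 4.5/3 = 1.5%

1.5%


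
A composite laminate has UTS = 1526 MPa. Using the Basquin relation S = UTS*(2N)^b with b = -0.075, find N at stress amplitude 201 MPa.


N = 0.5 * (S/UTS)^(1/b) = 0.5 * (201/1526)^(1/-0.075) = 2.7358e+11 cycles

2.7358e+11 cycles


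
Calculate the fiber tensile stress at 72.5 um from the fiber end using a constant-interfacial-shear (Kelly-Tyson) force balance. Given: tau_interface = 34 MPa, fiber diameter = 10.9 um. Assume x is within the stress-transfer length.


Force balance: sigma_f * (pi*d^2/4) = tau * (pi*d) * x  ->  sigma_f = 4 * tau * x / d
sigma_f = 4 * 34 * 72.5 / 10.9 = 904.6 MPa

904.6 MPa


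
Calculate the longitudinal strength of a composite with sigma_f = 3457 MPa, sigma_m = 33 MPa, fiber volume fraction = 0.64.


sigma_1 = sigma_f*Vf + sigma_m*(1-Vf) = 3457*0.64 + 33*0.36 = 2224.4 MPa

2224.4 MPa


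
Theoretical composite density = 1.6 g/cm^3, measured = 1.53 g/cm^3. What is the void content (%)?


Void% = (rho_theo - rho_actual)/rho_theo * 100 = (1.6 - 1.53)/1.6 * 100 = 4.38%

4.38%


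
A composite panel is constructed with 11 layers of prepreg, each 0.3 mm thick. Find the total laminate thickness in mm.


h = n * t_ply = 11 * 0.3 = 3.3 mm

3.3 mm


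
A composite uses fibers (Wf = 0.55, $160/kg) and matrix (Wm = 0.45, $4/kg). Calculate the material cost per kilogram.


Cost = cost_f*Wf + cost_m*Wm = 160*0.55 + 4*0.45 = $89.8/kg

$89.8/kg


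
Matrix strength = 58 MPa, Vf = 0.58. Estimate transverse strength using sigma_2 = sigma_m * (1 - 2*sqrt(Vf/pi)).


factor = 1 - 2*sqrt(0.58/pi) = 0.1407
sigma_2 = 58 * 0.1407 = 8.16 MPa

8.16 MPa


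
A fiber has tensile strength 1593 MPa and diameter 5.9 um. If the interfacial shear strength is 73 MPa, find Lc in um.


Lc = sigma_f * d / (2 * tau_i) = 1593 * 5.9 / (2 * 73) = 64.4 um

64.4 um


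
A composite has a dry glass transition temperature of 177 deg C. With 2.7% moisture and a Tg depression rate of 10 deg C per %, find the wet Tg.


Tg_wet = Tg_dry - k*moisture = 177 - 10*2.7 = 150.0 deg C

150.0 deg C


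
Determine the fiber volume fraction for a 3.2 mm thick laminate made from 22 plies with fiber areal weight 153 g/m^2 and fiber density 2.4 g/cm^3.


Vf = n * FAW / (rho_f * h * 1000) = 22 * 153 / (2.4 * 3.2 * 1000) = 0.4383

0.4383


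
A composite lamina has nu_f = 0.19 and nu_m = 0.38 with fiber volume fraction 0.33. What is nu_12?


nu_12 = nu_f*Vf + nu_m*(1-Vf) = 0.19*0.33 + 0.38*0.67 = 0.3173

0.3173


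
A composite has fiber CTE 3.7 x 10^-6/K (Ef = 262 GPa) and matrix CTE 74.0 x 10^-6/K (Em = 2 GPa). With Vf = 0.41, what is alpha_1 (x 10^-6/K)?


E1 = Ef*Vf + Em*(1-Vf) = 108.6
alpha_1 = (alpha_f*Ef*Vf + alpha_m*Em*(1-Vf))/E1 = 4.46 x 10^-6/K

4.46 x 10^-6/K


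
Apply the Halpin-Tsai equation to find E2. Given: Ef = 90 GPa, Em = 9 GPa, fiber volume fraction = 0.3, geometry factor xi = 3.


eta = (Ef/Em - 1)/(Ef/Em + xi) = (10.0 - 1)/(10.0 + 3) = 0.6923
E2 = Em*(1+xi*eta*Vf)/(1-eta*Vf) = 18.44 GPa

18.44 GPa


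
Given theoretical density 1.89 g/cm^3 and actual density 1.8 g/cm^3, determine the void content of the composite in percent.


Void% = (rho_theo - rho_actual)/rho_theo * 100 = (1.89 - 1.8)/1.89 * 100 = 4.76%

4.76%


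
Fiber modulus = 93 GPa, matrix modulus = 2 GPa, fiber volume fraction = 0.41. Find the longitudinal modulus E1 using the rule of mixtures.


E1 = Ef*Vf + Em*(1-Vf) = 93*0.41 + 2*0.59 = 39.31 GPa

39.31 GPa


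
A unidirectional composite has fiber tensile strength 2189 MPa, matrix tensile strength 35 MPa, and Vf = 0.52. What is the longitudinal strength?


sigma_1 = sigma_f*Vf + sigma_m*(1-Vf) = 2189*0.52 + 35*0.48 = 1155.1 MPa

1155.1 MPa


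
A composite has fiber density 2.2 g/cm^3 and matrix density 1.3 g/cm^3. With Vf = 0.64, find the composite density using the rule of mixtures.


rho_c = rho_f*Vf + rho_m*(1-Vf) = 2.2*0.64 + 1.3*0.36 = 1.876 g/cm^3

1.876 g/cm^3


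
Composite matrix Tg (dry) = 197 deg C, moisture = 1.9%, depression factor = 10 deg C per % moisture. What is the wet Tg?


Tg_wet = Tg_dry - k*moisture = 197 - 10*1.9 = 178.0 deg C

178.0 deg C


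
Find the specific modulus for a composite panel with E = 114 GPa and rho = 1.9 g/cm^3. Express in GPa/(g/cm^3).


Specific stiffness = E/rho = 114/1.9 = 60.0 GPa/(g/cm^3)

60.0 GPa/(g/cm^3)


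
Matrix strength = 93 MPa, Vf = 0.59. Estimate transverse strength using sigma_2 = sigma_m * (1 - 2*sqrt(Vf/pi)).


factor = 1 - 2*sqrt(0.59/pi) = 0.1333
sigma_2 = 93 * 0.1333 = 12.39 MPa

12.39 MPa


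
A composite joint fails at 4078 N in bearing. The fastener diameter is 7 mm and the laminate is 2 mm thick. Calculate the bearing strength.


sigma_br = F/(d*h) = 4078/(7*2) = 291.3 MPa

291.3 MPa


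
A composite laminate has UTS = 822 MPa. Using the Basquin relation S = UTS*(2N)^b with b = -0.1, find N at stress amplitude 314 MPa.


N = 0.5 * (S/UTS)^(1/b) = 0.5 * (314/822)^(1/-0.1) = 7557.7357 cycles

7557.7357 cycles


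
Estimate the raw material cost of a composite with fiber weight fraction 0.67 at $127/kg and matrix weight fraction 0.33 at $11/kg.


Cost = cost_f*Wf + cost_m*Wm = 127*0.67 + 11*0.33 = $88.72/kg

$88.72/kg


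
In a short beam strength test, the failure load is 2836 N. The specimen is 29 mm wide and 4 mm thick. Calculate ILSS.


ILSS = 3F/(4bh) = 3*2836/(4*29*4) = 18.34 MPa

18.34 MPa


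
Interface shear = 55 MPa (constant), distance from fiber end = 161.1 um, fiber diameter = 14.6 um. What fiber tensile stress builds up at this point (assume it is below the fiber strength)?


Force balance: sigma_f * (pi*d^2/4) = tau * (pi*d) * x  ->  sigma_f = 4 * tau * x / d
sigma_f = 4 * 55 * 161.1 / 14.6 = 2427.5 MPa

2427.5 MPa


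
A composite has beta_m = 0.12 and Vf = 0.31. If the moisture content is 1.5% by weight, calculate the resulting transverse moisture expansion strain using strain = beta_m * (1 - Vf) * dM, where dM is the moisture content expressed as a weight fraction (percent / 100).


dM = 1.5/100 = 0.015
strain = beta_m * (1-Vf) * dM = 0.12 * 0.69 * 0.015 = 0.001242

0.001242


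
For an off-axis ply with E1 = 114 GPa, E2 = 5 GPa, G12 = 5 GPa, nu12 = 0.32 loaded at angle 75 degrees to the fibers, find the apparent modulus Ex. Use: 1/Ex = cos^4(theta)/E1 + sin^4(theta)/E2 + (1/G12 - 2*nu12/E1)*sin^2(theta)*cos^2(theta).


cos^4(75) = 0.004487, sin^4(75) = 0.870513, sin^2(75)*cos^2(75) = 0.0625
1/G12 - 2*nu12/E1 = 1/5 - 2*0.32/114 = 0.194386 GPa^-1
1/Ex = 0.004487/114 + 0.870513/5 + 0.194386*0.0625 = 0.186291 GPa^-1
Ex = 5.37 GPa

5.37 GPa


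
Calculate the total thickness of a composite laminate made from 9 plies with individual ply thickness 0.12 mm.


h = n * t_ply = 9 * 0.12 = 1.08 mm

1.08 mm


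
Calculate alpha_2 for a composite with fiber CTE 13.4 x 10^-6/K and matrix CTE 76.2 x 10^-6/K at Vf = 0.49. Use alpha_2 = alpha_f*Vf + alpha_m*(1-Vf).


alpha_2 = alpha_f*Vf + alpha_m*(1-Vf) = 13.4*0.49 + 76.2*0.51 = 45.4 x 10^-6/K

45.4 x 10^-6/K


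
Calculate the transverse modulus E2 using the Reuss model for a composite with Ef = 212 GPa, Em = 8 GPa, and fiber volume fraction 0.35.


1/E2 = Vf/Ef + (1-Vf)/Em = 0.35/212 + 0.65/8
E2 = 12.06 GPa

12.06 GPa


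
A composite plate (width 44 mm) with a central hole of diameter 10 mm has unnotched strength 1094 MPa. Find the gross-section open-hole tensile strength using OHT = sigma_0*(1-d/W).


OHT = sigma_0*(1-d/W) = 1094*(1-10/44) = 845.4 MPa

845.4 MPa


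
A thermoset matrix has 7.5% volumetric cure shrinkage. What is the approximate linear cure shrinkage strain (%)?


Linear shrinkage ≈ vol_shrink/3 = 7.5/3 = 2.5%

2.5%


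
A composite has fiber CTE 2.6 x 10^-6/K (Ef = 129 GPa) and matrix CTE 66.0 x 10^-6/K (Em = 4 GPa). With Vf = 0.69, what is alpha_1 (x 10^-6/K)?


E1 = Ef*Vf + Em*(1-Vf) = 90.25
alpha_1 = (alpha_f*Ef*Vf + alpha_m*Em*(1-Vf))/E1 = 3.47 x 10^-6/K

3.47 x 10^-6/K


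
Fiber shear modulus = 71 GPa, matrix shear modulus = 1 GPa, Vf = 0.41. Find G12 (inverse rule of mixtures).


1/G12 = Vf/Gf + (1-Vf)/Gm = 0.41/71 + 0.59/1
G12 = 1.68 GPa

1.68 GPa


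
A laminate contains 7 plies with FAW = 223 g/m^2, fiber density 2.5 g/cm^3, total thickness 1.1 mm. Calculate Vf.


Vf = n * FAW / (rho_f * h * 1000) = 7 * 223 / (2.5 * 1.1 * 1000) = 0.5676

0.5676


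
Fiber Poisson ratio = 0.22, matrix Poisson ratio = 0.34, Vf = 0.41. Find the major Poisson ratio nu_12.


nu_12 = nu_f*Vf + nu_m*(1-Vf) = 0.22*0.41 + 0.34*0.59 = 0.2908

0.2908


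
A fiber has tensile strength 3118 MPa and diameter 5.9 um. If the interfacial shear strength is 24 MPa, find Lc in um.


Lc = sigma_f * d / (2 * tau_i) = 3118 * 5.9 / (2 * 24) = 383.3 um

383.3 um


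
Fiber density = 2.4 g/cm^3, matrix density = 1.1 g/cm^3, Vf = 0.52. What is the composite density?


rho_c = rho_f*Vf + rho_m*(1-Vf) = 2.4*0.52 + 1.1*0.48 = 1.776 g/cm^3

1.776 g/cm^3


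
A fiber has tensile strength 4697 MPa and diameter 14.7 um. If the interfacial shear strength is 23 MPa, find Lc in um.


Lc = sigma_f * d / (2 * tau_i) = 4697 * 14.7 / (2 * 23) = 1501.0 um

1501.0 um


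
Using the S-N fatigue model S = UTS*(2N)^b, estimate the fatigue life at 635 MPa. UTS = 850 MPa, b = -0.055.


N = 0.5 * (S/UTS)^(1/b) = 0.5 * (635/850)^(1/-0.055) = 100.3714 cycles

100.3714 cycles


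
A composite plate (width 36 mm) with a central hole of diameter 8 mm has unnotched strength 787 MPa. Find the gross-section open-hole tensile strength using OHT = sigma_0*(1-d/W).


OHT = sigma_0*(1-d/W) = 787*(1-8/36) = 612.1 MPa

612.1 MPa


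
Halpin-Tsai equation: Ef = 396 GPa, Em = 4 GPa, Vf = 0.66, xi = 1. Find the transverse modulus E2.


eta = (Ef/Em - 1)/(Ef/Em + xi) = (99.0 - 1)/(99.0 + 1) = 0.98
E2 = Em*(1+xi*eta*Vf)/(1-eta*Vf) = 18.65 GPa

18.65 GPa


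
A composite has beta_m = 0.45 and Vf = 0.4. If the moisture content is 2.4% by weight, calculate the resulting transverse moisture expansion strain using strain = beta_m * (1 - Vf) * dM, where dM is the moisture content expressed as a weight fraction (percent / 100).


dM = 2.4/100 = 0.024
strain = beta_m * (1-Vf) * dM = 0.45 * 0.6 * 0.024 = 0.00648

0.00648


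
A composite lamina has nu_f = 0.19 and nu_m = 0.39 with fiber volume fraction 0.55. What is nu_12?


nu_12 = nu_f*Vf + nu_m*(1-Vf) = 0.19*0.55 + 0.39*0.45 = 0.28

0.28


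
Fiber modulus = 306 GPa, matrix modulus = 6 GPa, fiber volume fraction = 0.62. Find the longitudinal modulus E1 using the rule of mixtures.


E1 = Ef*Vf + Em*(1-Vf) = 306*0.62 + 6*0.38 = 192.0 GPa

192.0 GPa


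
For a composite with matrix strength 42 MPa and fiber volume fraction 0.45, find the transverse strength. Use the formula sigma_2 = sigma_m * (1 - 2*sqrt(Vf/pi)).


factor = 1 - 2*sqrt(0.45/pi) = 0.2431
sigma_2 = 42 * 0.2431 = 10.21 MPa

10.21 MPa


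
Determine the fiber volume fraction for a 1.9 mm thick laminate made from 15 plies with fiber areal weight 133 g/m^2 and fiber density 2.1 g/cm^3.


Vf = n * FAW / (rho_f * h * 1000) = 15 * 133 / (2.1 * 1.9 * 1000) = 0.5

0.5


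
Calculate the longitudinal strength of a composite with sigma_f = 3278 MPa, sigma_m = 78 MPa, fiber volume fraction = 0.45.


sigma_1 = sigma_f*Vf + sigma_m*(1-Vf) = 3278*0.45 + 78*0.55 = 1518.0 MPa

1518.0 MPa


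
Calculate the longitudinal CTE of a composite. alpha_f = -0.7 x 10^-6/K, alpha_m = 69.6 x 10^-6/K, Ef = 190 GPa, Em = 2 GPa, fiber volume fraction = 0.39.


E1 = Ef*Vf + Em*(1-Vf) = 75.32
alpha_1 = (alpha_f*Ef*Vf + alpha_m*Em*(1-Vf))/E1 = 0.44 x 10^-6/K

0.44 x 10^-6/K


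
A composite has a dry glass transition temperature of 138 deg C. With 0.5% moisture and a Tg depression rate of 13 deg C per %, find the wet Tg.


Tg_wet = Tg_dry - k*moisture = 138 - 13*0.5 = 131.5 deg C

131.5 deg C


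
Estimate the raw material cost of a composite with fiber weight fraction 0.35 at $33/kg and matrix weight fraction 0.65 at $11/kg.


Cost = cost_f*Wf + cost_m*Wm = 33*0.35 + 11*0.65 = $18.7/kg

$18.7/kg


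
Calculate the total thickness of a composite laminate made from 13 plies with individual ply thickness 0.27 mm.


h = n * t_ply = 13 * 0.27 = 3.51 mm

3.51 mm


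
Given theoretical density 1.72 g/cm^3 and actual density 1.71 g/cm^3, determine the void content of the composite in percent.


Void% = (rho_theo - rho_actual)/rho_theo * 100 = (1.72 - 1.71)/1.72 * 100 = 0.58%

0.58%


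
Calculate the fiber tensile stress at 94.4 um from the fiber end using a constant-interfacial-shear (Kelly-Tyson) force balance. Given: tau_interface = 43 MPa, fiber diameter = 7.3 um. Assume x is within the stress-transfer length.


Force balance: sigma_f * (pi*d^2/4) = tau * (pi*d) * x  ->  sigma_f = 4 * tau * x / d
sigma_f = 4 * 43 * 94.4 / 7.3 = 2224.2 MPa

2224.2 MPa


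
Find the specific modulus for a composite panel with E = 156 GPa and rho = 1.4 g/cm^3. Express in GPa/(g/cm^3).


Specific stiffness = E/rho = 156/1.4 = 111.4 GPa/(g/cm^3)

111.4 GPa/(g/cm^3)


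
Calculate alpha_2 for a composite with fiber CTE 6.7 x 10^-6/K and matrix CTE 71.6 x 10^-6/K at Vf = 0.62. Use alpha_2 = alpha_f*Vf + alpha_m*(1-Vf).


alpha_2 = alpha_f*Vf + alpha_m*(1-Vf) = 6.7*0.62 + 71.6*0.38 = 31.4 x 10^-6/K

31.4 x 10^-6/K


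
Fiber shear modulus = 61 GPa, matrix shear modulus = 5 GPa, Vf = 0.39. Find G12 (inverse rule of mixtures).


1/G12 = Vf/Gf + (1-Vf)/Gm = 0.39/61 + 0.61/5
G12 = 7.79 GPa

7.79 GPa


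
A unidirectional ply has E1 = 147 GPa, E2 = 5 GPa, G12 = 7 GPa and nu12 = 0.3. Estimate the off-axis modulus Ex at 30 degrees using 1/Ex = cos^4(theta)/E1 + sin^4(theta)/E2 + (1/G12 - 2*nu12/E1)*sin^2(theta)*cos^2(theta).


cos^4(30) = 0.5625, sin^4(30) = 0.0625, sin^2(30)*cos^2(30) = 0.1875
1/G12 - 2*nu12/E1 = 1/7 - 2*0.3/147 = 0.138776 GPa^-1
1/Ex = 0.5625/147 + 0.0625/5 + 0.138776*0.1875 = 0.0423469 GPa^-1
Ex = 23.61 GPa

23.61 GPa


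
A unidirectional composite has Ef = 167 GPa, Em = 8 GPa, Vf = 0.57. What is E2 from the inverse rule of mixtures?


1/E2 = Vf/Ef + (1-Vf)/Em = 0.57/167 + 0.43/8
E2 = 17.49 GPa

17.49 GPa


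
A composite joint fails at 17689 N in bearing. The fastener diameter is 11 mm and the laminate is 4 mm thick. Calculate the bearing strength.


sigma_br = F/(d*h) = 17689/(11*4) = 402.0 MPa

402.0 MPa


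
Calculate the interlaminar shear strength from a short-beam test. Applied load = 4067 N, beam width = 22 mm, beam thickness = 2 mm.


ILSS = 3F/(4bh) = 3*4067/(4*22*2) = 69.32 MPa

69.32 MPa


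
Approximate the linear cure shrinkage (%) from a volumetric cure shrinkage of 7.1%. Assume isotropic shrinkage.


Linear shrinkage ≈ vol_shrink/3 = 7.1/3 = 2.367%

2.367%


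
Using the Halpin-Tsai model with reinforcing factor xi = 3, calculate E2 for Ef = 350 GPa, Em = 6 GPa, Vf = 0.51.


eta = (Ef/Em - 1)/(Ef/Em + xi) = (58.3333 - 1)/(58.3333 + 3) = 0.9348
E2 = Em*(1+xi*eta*Vf)/(1-eta*Vf) = 27.87 GPa

27.87 GPa


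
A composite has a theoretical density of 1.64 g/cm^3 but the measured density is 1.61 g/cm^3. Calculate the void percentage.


Void% = (rho_theo - rho_actual)/rho_theo * 100 = (1.64 - 1.61)/1.64 * 100 = 1.83%

1.83%


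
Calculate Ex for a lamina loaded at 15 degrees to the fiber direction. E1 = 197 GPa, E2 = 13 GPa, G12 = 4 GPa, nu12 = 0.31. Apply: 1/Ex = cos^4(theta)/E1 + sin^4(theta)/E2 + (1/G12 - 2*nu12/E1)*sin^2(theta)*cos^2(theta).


cos^4(15) = 0.870513, sin^4(15) = 0.004487, sin^2(15)*cos^2(15) = 0.0625
1/G12 - 2*nu12/E1 = 1/4 - 2*0.31/197 = 0.246853 GPa^-1
1/Ex = 0.870513/197 + 0.004487/13 + 0.246853*0.0625 = 0.0201923 GPa^-1
Ex = 49.52 GPa

49.52 GPa


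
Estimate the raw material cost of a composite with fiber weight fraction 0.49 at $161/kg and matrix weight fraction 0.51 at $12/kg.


Cost = cost_f*Wf + cost_m*Wm = 161*0.49 + 12*0.51 = $85.01/kg

$85.01/kg


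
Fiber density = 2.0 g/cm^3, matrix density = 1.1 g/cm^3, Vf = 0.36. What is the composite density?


rho_c = rho_f*Vf + rho_m*(1-Vf) = 2.0*0.36 + 1.1*0.64 = 1.424 g/cm^3

1.424 g/cm^3


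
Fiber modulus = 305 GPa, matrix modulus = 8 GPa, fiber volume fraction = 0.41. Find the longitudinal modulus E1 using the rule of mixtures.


E1 = Ef*Vf + Em*(1-Vf) = 305*0.41 + 8*0.59 = 129.77 GPa

129.77 GPa


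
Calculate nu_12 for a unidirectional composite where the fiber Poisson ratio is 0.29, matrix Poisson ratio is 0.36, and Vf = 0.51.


nu_12 = nu_f*Vf + nu_m*(1-Vf) = 0.29*0.51 + 0.36*0.49 = 0.3243

0.3243


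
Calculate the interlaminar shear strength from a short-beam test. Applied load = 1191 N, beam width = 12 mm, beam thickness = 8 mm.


ILSS = 3F/(4bh) = 3*1191/(4*12*8) = 9.3 MPa

9.3 MPa


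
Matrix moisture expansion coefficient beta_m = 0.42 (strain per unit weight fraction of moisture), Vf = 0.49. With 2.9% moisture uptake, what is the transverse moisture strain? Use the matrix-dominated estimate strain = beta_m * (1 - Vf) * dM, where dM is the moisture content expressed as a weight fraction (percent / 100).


dM = 2.9/100 = 0.029
strain = beta_m * (1-Vf) * dM = 0.42 * 0.51 * 0.029 = 0.0062118

0.0062118


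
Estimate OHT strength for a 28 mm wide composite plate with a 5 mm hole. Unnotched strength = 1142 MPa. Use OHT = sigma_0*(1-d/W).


OHT = sigma_0*(1-d/W) = 1142*(1-5/28) = 938.1 MPa

938.1 MPa


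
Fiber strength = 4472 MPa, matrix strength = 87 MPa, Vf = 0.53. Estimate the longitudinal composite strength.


sigma_1 = sigma_f*Vf + sigma_m*(1-Vf) = 4472*0.53 + 87*0.47 = 2411.1 MPa

2411.1 MPa


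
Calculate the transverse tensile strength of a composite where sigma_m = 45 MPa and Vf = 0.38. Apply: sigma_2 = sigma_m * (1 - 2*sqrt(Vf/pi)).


factor = 1 - 2*sqrt(0.38/pi) = 0.3044
sigma_2 = 45 * 0.3044 = 13.7 MPa

13.7 MPa
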